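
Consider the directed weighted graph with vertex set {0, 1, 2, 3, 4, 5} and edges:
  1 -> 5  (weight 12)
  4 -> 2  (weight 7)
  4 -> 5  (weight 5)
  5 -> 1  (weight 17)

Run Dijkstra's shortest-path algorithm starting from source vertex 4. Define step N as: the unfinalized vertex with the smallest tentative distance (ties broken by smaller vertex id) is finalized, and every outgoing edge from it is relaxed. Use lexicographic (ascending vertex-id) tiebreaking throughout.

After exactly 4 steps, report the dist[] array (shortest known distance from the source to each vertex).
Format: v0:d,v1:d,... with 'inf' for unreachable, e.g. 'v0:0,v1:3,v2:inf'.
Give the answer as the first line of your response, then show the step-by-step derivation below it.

v0:inf,v1:22,v2:7,v3:inf,v4:0,v5:5

step 1: dist = v0:inf,v1:inf,v2:7,v3:inf,v4:0,v5:5
step 2: dist = v0:inf,v1:22,v2:7,v3:inf,v4:0,v5:5
step 3: dist = v0:inf,v1:22,v2:7,v3:inf,v4:0,v5:5
step 4: dist = v0:inf,v1:22,v2:7,v3:inf,v4:0,v5:5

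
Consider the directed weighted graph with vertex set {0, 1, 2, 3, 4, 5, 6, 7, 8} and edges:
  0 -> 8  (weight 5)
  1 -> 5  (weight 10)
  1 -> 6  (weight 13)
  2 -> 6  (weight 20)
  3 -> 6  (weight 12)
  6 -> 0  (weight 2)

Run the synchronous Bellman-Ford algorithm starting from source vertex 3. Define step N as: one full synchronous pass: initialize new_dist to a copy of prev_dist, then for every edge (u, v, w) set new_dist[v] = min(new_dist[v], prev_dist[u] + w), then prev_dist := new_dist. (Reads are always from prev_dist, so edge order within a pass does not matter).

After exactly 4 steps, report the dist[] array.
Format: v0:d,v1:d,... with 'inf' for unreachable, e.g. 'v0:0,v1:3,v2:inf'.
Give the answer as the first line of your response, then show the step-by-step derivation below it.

v0:14,v1:inf,v2:inf,v3:0,v4:inf,v5:inf,v6:12,v7:inf,v8:19

step 1: dist = v0:inf,v1:inf,v2:inf,v3:0,v4:inf,v5:inf,v6:12,v7:inf,v8:inf
step 2: dist = v0:14,v1:inf,v2:inf,v3:0,v4:inf,v5:inf,v6:12,v7:inf,v8:inf
step 3: dist = v0:14,v1:inf,v2:inf,v3:0,v4:inf,v5:inf,v6:12,v7:inf,v8:19
step 4: dist = v0:14,v1:inf,v2:inf,v3:0,v4:inf,v5:inf,v6:12,v7:inf,v8:19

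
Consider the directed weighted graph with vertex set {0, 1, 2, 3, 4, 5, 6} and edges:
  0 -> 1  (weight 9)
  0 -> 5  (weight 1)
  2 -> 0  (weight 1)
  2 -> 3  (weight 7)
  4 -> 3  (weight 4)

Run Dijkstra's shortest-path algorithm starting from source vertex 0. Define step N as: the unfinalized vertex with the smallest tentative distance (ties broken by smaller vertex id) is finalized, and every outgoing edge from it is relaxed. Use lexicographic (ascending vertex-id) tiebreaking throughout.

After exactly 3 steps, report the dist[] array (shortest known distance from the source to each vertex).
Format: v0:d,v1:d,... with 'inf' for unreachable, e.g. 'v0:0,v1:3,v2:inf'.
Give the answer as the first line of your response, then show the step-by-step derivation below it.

v0:0,v1:9,v2:inf,v3:inf,v4:inf,v5:1,v6:inf

step 1: dist = v0:0,v1:9,v2:inf,v3:inf,v4:inf,v5:1,v6:inf
step 2: dist = v0:0,v1:9,v2:inf,v3:inf,v4:inf,v5:1,v6:inf
step 3: dist = v0:0,v1:9,v2:inf,v3:inf,v4:inf,v5:1,v6:inf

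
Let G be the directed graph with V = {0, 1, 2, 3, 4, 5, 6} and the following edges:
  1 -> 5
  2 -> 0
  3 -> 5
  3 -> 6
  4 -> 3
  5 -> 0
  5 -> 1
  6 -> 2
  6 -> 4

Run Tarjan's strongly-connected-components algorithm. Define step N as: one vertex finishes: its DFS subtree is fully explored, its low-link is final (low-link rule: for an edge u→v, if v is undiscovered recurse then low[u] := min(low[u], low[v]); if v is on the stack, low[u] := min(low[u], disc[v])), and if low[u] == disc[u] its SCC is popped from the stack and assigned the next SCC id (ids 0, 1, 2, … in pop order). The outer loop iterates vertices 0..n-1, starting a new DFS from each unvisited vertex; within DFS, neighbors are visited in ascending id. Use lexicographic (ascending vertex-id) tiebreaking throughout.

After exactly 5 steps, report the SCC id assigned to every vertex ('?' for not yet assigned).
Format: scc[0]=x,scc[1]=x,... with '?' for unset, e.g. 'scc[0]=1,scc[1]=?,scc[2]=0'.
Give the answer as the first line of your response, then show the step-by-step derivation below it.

scc[0]=0,scc[1]=1,scc[2]=2,scc[3]=?,scc[4]=?,scc[5]=1,scc[6]=?

step 1: low=(low[0]=0,low[1]=?,low[2]=?,low[3]=?,low[4]=?,low[5]=?,low[6]=?); scc=(scc[0]=0,scc[1]=?,scc[2]=?,scc[3]=?,scc[4]=?,scc[5]=?,scc[6]=?)
step 2: low=(low[0]=0,low[1]=1,low[2]=?,low[3]=?,low[4]=?,low[5]=1,low[6]=?); scc=(scc[0]=0,scc[1]=?,scc[2]=?,scc[3]=?,scc[4]=?,scc[5]=?,scc[6]=?)
step 3: low=(low[0]=0,low[1]=1,low[2]=?,low[3]=?,low[4]=?,low[5]=1,low[6]=?); scc=(scc[0]=0,scc[1]=1,scc[2]=?,scc[3]=?,scc[4]=?,scc[5]=1,scc[6]=?)
step 4: low=(low[0]=0,low[1]=1,low[2]=3,low[3]=?,low[4]=?,low[5]=1,low[6]=?); scc=(scc[0]=0,scc[1]=1,scc[2]=2,scc[3]=?,scc[4]=?,scc[5]=1,scc[6]=?)
step 5: low=(low[0]=0,low[1]=1,low[2]=3,low[3]=4,low[4]=4,low[5]=1,low[6]=5); scc=(scc[0]=0,scc[1]=1,scc[2]=2,scc[3]=?,scc[4]=?,scc[5]=1,scc[6]=?)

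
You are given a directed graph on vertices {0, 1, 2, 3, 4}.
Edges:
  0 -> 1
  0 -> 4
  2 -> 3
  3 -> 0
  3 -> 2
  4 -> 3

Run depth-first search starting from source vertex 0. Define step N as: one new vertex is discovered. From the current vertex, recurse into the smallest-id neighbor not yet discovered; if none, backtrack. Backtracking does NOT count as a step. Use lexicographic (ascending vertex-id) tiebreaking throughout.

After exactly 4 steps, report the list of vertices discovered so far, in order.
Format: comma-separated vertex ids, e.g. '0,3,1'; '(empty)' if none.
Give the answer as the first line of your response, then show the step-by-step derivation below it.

0,1,4,3

step 1: discover 0; path=0; order=0
step 2: discover 1; path=0>1; order=0,1
step 3: discover 4; path=0>4; order=0,1,4
step 4: discover 3; path=0>4>3; order=0,1,4,3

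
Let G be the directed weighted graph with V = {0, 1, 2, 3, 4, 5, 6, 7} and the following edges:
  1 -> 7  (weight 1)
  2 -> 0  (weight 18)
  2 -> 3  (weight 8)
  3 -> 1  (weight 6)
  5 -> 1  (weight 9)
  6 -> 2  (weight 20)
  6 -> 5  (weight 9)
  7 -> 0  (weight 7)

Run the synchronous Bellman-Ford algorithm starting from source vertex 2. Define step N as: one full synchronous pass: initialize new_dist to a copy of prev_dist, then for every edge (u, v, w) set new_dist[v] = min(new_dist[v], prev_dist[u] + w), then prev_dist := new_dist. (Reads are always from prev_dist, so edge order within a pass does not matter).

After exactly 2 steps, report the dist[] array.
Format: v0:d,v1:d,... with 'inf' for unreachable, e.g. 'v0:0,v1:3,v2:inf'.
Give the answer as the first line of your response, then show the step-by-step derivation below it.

v0:18,v1:14,v2:0,v3:8,v4:inf,v5:inf,v6:inf,v7:inf

step 1: dist = v0:18,v1:inf,v2:0,v3:8,v4:inf,v5:inf,v6:inf,v7:inf
step 2: dist = v0:18,v1:14,v2:0,v3:8,v4:inf,v5:inf,v6:inf,v7:inf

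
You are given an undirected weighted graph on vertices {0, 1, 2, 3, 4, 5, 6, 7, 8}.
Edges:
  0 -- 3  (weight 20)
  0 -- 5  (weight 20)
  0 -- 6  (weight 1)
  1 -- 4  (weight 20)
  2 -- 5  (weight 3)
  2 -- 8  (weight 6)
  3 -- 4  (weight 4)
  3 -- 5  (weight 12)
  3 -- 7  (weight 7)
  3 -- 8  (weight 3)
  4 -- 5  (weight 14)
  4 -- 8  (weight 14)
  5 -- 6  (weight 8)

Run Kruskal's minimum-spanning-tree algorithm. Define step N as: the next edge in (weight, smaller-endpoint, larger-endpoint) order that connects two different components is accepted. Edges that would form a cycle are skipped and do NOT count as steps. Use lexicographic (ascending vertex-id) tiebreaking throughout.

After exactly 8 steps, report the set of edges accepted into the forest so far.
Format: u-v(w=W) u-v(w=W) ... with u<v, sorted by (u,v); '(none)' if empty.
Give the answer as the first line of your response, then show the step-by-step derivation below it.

0-6(w=1) 1-4(w=20) 2-5(w=3) 2-8(w=6) 3-4(w=4) 3-7(w=7) 3-8(w=3) 5-6(w=8)

step 1: add edge 0-6 (w=1); MST = {0-6(w=1)}
step 2: add edge 2-5 (w=3); MST = {0-6(w=1) 2-5(w=3)}
step 3: add edge 3-8 (w=3); MST = {0-6(w=1) 2-5(w=3) 3-8(w=3)}
step 4: add edge 3-4 (w=4); MST = {0-6(w=1) 2-5(w=3) 3-4(w=4) 3-8(w=3)}
step 5: add edge 2-8 (w=6); MST = {0-6(w=1) 2-5(w=3) 2-8(w=6) 3-4(w=4) 3-8(w=3)}
step 6: add edge 3-7 (w=7); MST = {0-6(w=1) 2-5(w=3) 2-8(w=6) 3-4(w=4) 3-7(w=7) 3-8(w=3)}
step 7: add edge 5-6 (w=8); MST = {0-6(w=1) 2-5(w=3) 2-8(w=6) 3-4(w=4) 3-7(w=7) 3-8(w=3) 5-6(w=8)}
step 8: add edge 1-4 (w=20); MST = {0-6(w=1) 1-4(w=20) 2-5(w=3) 2-8(w=6) 3-4(w=4) 3-7(w=7) 3-8(w=3) 5-6(w=8)}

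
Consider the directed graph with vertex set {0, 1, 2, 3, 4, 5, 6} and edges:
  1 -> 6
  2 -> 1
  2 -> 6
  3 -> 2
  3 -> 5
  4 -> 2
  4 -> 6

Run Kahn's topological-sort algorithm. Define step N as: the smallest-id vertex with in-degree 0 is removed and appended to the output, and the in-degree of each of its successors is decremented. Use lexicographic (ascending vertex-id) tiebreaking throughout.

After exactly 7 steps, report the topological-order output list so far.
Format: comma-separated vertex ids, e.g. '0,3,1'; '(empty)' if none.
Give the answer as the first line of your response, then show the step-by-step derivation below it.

0,3,4,2,1,5,6

step 1: output 0; order=[0]; indeg=(0,1,2,0,0,1,3)
step 2: output 3; order=[0,3]; indeg=(0,1,1,0,0,0,3)
step 3: output 4; order=[0,3,4]; indeg=(0,1,0,0,0,0,2)
step 4: output 2; order=[0,3,4,2]; indeg=(0,0,0,0,0,0,1)
step 5: output 1; order=[0,3,4,2,1]; indeg=(0,0,0,0,0,0,0)
step 6: output 5; order=[0,3,4,2,1,5]; indeg=(0,0,0,0,0,0,0)
step 7: output 6; order=[0,3,4,2,1,5,6]; indeg=(0,0,0,0,0,0,0)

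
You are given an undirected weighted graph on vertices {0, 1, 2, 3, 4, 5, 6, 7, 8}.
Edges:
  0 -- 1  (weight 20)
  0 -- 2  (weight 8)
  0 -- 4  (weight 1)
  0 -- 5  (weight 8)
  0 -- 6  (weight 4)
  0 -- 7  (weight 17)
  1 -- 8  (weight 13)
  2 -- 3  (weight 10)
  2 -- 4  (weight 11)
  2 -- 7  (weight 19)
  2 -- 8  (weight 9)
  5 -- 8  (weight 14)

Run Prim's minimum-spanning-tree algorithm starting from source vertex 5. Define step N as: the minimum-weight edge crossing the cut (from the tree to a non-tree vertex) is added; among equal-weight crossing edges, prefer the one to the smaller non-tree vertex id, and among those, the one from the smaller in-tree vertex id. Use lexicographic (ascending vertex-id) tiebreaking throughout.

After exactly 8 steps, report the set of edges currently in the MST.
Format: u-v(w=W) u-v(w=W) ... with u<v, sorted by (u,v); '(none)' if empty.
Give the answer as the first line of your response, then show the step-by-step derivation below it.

0-2(w=8) 0-4(w=1) 0-5(w=8) 0-6(w=4) 0-7(w=17) 1-8(w=13) 2-3(w=10) 2-8(w=9)

step 1: add edge 0-5 (w=8); MST = {0-5(w=8)}
step 2: add edge 0-4 (w=1); MST = {0-4(w=1) 0-5(w=8)}
step 3: add edge 0-6 (w=4); MST = {0-4(w=1) 0-5(w=8) 0-6(w=4)}
step 4: add edge 0-2 (w=8); MST = {0-2(w=8) 0-4(w=1) 0-5(w=8) 0-6(w=4)}
step 5: add edge 2-8 (w=9); MST = {0-2(w=8) 0-4(w=1) 0-5(w=8) 0-6(w=4) 2-8(w=9)}
step 6: add edge 2-3 (w=10); MST = {0-2(w=8) 0-4(w=1) 0-5(w=8) 0-6(w=4) 2-3(w=10) 2-8(w=9)}
step 7: add edge 1-8 (w=13); MST = {0-2(w=8) 0-4(w=1) 0-5(w=8) 0-6(w=4) 1-8(w=13) 2-3(w=10) 2-8(w=9)}
step 8: add edge 0-7 (w=17); MST = {0-2(w=8) 0-4(w=1) 0-5(w=8) 0-6(w=4) 0-7(w=17) 1-8(w=13) 2-3(w=10) 2-8(w=9)}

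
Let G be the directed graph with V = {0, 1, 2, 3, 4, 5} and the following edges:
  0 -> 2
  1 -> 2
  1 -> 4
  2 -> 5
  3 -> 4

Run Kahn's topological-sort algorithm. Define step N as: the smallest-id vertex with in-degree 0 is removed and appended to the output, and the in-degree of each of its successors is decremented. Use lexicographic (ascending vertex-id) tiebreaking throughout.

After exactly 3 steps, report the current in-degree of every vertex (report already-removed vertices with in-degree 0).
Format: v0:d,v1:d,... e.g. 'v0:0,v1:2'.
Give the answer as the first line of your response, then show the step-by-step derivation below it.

v0:0,v1:0,v2:0,v3:0,v4:1,v5:0

step 1: output 0; order=[0]; indeg=(0,0,1,0,2,1)
step 2: output 1; order=[0,1]; indeg=(0,0,0,0,1,1)
step 3: output 2; order=[0,1,2]; indeg=(0,0,0,0,1,0)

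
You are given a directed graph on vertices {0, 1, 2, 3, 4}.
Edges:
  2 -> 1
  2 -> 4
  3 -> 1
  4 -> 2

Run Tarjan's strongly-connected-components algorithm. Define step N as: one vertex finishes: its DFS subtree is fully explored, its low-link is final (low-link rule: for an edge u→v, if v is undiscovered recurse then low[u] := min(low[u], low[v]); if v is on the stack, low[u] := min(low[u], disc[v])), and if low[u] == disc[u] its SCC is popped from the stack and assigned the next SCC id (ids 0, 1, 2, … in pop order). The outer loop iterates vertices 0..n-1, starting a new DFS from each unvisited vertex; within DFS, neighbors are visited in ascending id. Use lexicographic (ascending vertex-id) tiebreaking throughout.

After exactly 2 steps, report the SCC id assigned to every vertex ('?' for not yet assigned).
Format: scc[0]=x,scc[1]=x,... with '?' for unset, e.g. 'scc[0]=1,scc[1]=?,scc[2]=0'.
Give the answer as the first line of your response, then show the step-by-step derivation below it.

scc[0]=0,scc[1]=1,scc[2]=?,scc[3]=?,scc[4]=?

step 1: low=(low[0]=0,low[1]=?,low[2]=?,low[3]=?,low[4]=?); scc=(scc[0]=0,scc[1]=?,scc[2]=?,scc[3]=?,scc[4]=?)
step 2: low=(low[0]=0,low[1]=1,low[2]=?,low[3]=?,low[4]=?); scc=(scc[0]=0,scc[1]=1,scc[2]=?,scc[3]=?,scc[4]=?)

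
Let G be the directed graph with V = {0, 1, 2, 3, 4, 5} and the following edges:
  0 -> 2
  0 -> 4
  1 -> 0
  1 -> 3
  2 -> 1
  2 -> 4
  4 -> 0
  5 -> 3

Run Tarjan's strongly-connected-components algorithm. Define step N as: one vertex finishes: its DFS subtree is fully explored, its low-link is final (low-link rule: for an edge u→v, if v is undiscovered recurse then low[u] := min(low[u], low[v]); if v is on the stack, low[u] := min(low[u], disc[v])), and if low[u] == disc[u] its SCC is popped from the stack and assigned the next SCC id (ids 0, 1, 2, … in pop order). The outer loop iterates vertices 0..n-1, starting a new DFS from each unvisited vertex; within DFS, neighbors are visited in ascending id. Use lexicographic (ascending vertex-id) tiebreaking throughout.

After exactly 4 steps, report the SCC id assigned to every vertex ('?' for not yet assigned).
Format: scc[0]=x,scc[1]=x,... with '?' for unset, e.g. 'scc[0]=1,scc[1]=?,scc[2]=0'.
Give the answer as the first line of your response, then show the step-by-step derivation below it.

scc[0]=?,scc[1]=?,scc[2]=?,scc[3]=0,scc[4]=?,scc[5]=?

step 1: low=(low[0]=0,low[1]=0,low[2]=1,low[3]=3,low[4]=?,low[5]=?); scc=(scc[0]=?,scc[1]=?,scc[2]=?,scc[3]=0,scc[4]=?,scc[5]=?)
step 2: low=(low[0]=0,low[1]=0,low[2]=1,low[3]=3,low[4]=?,low[5]=?); scc=(scc[0]=?,scc[1]=?,scc[2]=?,scc[3]=0,scc[4]=?,scc[5]=?)
step 3: low=(low[0]=0,low[1]=0,low[2]=0,low[3]=3,low[4]=0,low[5]=?); scc=(scc[0]=?,scc[1]=?,scc[2]=?,scc[3]=0,scc[4]=?,scc[5]=?)
step 4: low=(low[0]=0,low[1]=0,low[2]=0,low[3]=3,low[4]=0,low[5]=?); scc=(scc[0]=?,scc[1]=?,scc[2]=?,scc[3]=0,scc[4]=?,scc[5]=?)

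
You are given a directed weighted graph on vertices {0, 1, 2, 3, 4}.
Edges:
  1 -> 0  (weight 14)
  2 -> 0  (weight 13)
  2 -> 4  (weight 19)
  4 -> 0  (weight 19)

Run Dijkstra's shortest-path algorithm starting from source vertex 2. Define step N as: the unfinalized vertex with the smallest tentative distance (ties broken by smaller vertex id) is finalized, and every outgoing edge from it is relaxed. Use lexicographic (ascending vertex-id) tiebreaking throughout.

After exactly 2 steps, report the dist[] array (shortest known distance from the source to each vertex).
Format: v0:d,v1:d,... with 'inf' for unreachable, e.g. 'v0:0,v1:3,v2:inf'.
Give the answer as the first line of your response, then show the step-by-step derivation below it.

v0:13,v1:inf,v2:0,v3:inf,v4:19

step 1: dist = v0:13,v1:inf,v2:0,v3:inf,v4:19
step 2: dist = v0:13,v1:inf,v2:0,v3:inf,v4:19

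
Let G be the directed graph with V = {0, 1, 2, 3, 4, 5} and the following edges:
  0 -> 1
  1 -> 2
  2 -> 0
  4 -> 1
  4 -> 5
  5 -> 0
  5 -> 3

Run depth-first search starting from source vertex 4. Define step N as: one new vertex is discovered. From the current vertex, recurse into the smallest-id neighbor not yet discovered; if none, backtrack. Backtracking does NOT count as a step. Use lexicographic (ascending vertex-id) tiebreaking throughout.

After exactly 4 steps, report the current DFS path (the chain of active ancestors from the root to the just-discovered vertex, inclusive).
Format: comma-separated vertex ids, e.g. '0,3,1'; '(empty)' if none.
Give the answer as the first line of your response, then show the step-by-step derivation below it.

4,1,2,0

step 1: discover 4; path=4; order=4
step 2: discover 1; path=4>1; order=4,1
step 3: discover 2; path=4>1>2; order=4,1,2
step 4: discover 0; path=4>1>2>0; order=4,1,2,0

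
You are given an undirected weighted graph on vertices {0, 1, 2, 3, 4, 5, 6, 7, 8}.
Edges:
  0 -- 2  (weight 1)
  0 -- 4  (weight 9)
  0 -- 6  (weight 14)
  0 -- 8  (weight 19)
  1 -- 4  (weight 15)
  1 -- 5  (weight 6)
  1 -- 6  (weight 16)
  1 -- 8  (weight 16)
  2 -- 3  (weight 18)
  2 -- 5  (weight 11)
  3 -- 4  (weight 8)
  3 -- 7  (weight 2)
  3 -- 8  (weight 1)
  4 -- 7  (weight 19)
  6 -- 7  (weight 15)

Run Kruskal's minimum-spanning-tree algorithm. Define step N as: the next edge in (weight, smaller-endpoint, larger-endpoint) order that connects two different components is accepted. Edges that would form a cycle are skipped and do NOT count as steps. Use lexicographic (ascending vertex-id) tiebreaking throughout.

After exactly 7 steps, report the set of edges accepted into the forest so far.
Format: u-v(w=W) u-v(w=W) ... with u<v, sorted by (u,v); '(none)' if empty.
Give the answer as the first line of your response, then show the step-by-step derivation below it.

0-2(w=1) 0-4(w=9) 1-5(w=6) 2-5(w=11) 3-4(w=8) 3-7(w=2) 3-8(w=1)

step 1: add edge 0-2 (w=1); MST = {0-2(w=1)}
step 2: add edge 3-8 (w=1); MST = {0-2(w=1) 3-8(w=1)}
step 3: add edge 3-7 (w=2); MST = {0-2(w=1) 3-7(w=2) 3-8(w=1)}
step 4: add edge 1-5 (w=6); MST = {0-2(w=1) 1-5(w=6) 3-7(w=2) 3-8(w=1)}
step 5: add edge 3-4 (w=8); MST = {0-2(w=1) 1-5(w=6) 3-4(w=8) 3-7(w=2) 3-8(w=1)}
step 6: add edge 0-4 (w=9); MST = {0-2(w=1) 0-4(w=9) 1-5(w=6) 3-4(w=8) 3-7(w=2) 3-8(w=1)}
step 7: add edge 2-5 (w=11); MST = {0-2(w=1) 0-4(w=9) 1-5(w=6) 2-5(w=11) 3-4(w=8) 3-7(w=2) 3-8(w=1)}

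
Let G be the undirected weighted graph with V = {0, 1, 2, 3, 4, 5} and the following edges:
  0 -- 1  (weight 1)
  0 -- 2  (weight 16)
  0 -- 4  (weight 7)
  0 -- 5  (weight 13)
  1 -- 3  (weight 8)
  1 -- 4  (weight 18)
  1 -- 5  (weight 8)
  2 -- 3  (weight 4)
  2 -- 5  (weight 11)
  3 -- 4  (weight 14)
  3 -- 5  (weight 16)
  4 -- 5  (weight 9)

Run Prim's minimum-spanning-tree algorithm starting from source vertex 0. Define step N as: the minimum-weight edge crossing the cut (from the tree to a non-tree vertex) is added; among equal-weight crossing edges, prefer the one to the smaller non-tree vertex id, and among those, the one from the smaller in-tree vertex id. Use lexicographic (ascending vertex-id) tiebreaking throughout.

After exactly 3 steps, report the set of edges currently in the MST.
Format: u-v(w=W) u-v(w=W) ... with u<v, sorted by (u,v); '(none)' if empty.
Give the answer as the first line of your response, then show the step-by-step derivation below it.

0-1(w=1) 0-4(w=7) 1-3(w=8)

step 1: add edge 0-1 (w=1); MST = {0-1(w=1)}
step 2: add edge 0-4 (w=7); MST = {0-1(w=1) 0-4(w=7)}
step 3: add edge 1-3 (w=8); MST = {0-1(w=1) 0-4(w=7) 1-3(w=8)}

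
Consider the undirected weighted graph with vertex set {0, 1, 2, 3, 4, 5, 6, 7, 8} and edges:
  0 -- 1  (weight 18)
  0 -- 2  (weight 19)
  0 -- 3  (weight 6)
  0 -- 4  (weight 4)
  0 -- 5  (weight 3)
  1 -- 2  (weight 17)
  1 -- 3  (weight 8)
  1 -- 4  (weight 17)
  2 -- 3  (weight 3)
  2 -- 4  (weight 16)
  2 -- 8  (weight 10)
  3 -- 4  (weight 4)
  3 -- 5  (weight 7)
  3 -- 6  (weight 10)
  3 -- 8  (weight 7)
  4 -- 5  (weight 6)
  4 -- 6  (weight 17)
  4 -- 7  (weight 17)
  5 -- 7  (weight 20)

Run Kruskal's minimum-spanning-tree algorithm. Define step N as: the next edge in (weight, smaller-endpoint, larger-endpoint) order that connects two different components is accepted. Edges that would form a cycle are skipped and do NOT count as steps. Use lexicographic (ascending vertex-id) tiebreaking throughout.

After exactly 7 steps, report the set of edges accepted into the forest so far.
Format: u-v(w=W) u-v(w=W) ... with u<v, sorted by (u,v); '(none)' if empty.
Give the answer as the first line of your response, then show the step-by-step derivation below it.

0-4(w=4) 0-5(w=3) 1-3(w=8) 2-3(w=3) 3-4(w=4) 3-6(w=10) 3-8(w=7)

step 1: add edge 0-5 (w=3); MST = {0-5(w=3)}
step 2: add edge 2-3 (w=3); MST = {0-5(w=3) 2-3(w=3)}
step 3: add edge 0-4 (w=4); MST = {0-4(w=4) 0-5(w=3) 2-3(w=3)}
step 4: add edge 3-4 (w=4); MST = {0-4(w=4) 0-5(w=3) 2-3(w=3) 3-4(w=4)}
step 5: add edge 3-8 (w=7); MST = {0-4(w=4) 0-5(w=3) 2-3(w=3) 3-4(w=4) 3-8(w=7)}
step 6: add edge 1-3 (w=8); MST = {0-4(w=4) 0-5(w=3) 1-3(w=8) 2-3(w=3) 3-4(w=4) 3-8(w=7)}
step 7: add edge 3-6 (w=10); MST = {0-4(w=4) 0-5(w=3) 1-3(w=8) 2-3(w=3) 3-4(w=4) 3-6(w=10) 3-8(w=7)}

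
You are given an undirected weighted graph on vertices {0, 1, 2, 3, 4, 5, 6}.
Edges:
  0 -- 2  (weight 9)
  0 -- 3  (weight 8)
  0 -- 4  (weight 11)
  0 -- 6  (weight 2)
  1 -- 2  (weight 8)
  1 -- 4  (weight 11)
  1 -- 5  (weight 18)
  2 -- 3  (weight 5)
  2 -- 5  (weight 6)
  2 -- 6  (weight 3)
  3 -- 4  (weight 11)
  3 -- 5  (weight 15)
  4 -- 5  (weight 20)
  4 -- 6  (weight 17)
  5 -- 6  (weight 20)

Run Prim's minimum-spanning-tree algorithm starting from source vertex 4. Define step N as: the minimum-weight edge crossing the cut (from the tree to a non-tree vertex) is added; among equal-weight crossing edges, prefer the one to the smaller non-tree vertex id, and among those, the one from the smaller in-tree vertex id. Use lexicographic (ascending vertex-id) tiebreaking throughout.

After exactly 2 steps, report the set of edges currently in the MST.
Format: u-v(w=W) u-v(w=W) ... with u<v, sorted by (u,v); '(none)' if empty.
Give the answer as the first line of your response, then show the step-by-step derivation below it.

0-4(w=11) 0-6(w=2)

step 1: add edge 0-4 (w=11); MST = {0-4(w=11)}
step 2: add edge 0-6 (w=2); MST = {0-4(w=11) 0-6(w=2)}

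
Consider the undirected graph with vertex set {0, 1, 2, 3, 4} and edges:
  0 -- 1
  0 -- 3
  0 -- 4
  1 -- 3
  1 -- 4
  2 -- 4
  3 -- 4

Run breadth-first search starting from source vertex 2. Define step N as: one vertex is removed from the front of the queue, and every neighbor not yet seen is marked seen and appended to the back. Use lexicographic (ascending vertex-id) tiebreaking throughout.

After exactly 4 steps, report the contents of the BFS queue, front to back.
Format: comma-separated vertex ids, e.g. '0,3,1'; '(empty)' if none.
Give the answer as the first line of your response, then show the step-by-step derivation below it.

3

step 1: dequeue 2; queue=[4]; order=2
step 2: dequeue 4; queue=[0,1,3]; order=2,4
step 3: dequeue 0; queue=[1,3]; order=2,4,0
step 4: dequeue 1; queue=[3]; order=2,4,0,1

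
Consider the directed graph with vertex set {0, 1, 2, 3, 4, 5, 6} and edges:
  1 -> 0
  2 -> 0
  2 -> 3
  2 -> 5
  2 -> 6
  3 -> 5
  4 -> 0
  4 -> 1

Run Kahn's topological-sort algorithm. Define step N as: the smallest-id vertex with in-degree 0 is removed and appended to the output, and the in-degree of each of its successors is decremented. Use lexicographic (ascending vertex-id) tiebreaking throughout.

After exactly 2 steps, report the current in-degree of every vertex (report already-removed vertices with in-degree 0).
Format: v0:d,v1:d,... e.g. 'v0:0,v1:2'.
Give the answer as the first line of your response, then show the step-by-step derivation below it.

v0:2,v1:1,v2:0,v3:0,v4:0,v5:0,v6:0

step 1: output 2; order=[2]; indeg=(2,1,0,0,0,1,0)
step 2: output 3; order=[2,3]; indeg=(2,1,0,0,0,0,0)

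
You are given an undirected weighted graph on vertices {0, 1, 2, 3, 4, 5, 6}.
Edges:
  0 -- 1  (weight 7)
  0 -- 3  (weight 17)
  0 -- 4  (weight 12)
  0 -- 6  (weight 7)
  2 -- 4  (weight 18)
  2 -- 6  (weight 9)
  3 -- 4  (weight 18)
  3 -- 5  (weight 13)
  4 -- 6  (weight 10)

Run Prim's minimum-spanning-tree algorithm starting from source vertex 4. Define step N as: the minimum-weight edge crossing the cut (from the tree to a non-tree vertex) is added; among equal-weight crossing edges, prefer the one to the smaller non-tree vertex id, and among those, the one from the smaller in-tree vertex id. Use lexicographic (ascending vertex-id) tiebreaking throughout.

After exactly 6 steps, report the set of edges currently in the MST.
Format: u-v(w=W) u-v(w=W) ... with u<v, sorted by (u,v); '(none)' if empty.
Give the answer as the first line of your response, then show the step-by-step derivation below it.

0-1(w=7) 0-3(w=17) 0-6(w=7) 2-6(w=9) 3-5(w=13) 4-6(w=10)

step 1: add edge 4-6 (w=10); MST = {4-6(w=10)}
step 2: add edge 0-6 (w=7); MST = {0-6(w=7) 4-6(w=10)}
step 3: add edge 0-1 (w=7); MST = {0-1(w=7) 0-6(w=7) 4-6(w=10)}
step 4: add edge 2-6 (w=9); MST = {0-1(w=7) 0-6(w=7) 2-6(w=9) 4-6(w=10)}
step 5: add edge 0-3 (w=17); MST = {0-1(w=7) 0-3(w=17) 0-6(w=7) 2-6(w=9) 4-6(w=10)}
step 6: add edge 3-5 (w=13); MST = {0-1(w=7) 0-3(w=17) 0-6(w=7) 2-6(w=9) 3-5(w=13) 4-6(w=10)}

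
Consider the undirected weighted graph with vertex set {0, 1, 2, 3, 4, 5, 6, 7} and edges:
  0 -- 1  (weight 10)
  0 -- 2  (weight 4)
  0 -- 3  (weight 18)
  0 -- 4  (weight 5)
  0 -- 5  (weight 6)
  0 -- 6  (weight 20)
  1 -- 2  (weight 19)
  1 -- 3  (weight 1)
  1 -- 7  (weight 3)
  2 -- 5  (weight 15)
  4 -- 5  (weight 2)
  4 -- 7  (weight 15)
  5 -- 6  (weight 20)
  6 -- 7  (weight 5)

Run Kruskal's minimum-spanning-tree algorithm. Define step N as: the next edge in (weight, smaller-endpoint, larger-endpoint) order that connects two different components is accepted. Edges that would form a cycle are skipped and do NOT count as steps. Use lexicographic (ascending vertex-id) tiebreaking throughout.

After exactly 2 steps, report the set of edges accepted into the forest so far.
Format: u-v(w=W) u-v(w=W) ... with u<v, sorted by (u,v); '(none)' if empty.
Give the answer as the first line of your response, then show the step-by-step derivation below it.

1-3(w=1) 4-5(w=2)

step 1: add edge 1-3 (w=1); MST = {1-3(w=1)}
step 2: add edge 4-5 (w=2); MST = {1-3(w=1) 4-5(w=2)}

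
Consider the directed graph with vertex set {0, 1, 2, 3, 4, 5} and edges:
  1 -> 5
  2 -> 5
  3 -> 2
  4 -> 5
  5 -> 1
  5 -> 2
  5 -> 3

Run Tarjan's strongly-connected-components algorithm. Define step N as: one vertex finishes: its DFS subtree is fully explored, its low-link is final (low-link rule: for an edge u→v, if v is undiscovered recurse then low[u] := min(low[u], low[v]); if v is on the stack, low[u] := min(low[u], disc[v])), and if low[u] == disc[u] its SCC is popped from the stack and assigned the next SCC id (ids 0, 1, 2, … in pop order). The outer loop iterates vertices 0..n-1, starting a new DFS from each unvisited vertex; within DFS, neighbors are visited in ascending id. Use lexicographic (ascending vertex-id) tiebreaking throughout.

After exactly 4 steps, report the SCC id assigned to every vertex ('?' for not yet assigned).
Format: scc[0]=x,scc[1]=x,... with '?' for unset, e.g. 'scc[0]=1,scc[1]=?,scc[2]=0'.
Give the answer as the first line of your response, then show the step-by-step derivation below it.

scc[0]=0,scc[1]=?,scc[2]=?,scc[3]=?,scc[4]=?,scc[5]=?

step 1: low=(low[0]=0,low[1]=?,low[2]=?,low[3]=?,low[4]=?,low[5]=?); scc=(scc[0]=0,scc[1]=?,scc[2]=?,scc[3]=?,scc[4]=?,scc[5]=?)
step 2: low=(low[0]=0,low[1]=1,low[2]=2,low[3]=?,low[4]=?,low[5]=1); scc=(scc[0]=0,scc[1]=?,scc[2]=?,scc[3]=?,scc[4]=?,scc[5]=?)
step 3: low=(low[0]=0,low[1]=1,low[2]=2,low[3]=3,low[4]=?,low[5]=1); scc=(scc[0]=0,scc[1]=?,scc[2]=?,scc[3]=?,scc[4]=?,scc[5]=?)
step 4: low=(low[0]=0,low[1]=1,low[2]=2,low[3]=3,low[4]=?,low[5]=1); scc=(scc[0]=0,scc[1]=?,scc[2]=?,scc[3]=?,scc[4]=?,scc[5]=?)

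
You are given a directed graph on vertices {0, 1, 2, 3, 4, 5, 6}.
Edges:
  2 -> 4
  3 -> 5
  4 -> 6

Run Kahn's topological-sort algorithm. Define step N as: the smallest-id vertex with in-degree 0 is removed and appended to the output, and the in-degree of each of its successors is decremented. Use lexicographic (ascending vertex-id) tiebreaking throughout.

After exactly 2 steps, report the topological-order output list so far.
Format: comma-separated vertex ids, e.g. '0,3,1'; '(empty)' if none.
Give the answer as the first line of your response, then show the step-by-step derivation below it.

0,1

step 1: output 0; order=[0]; indeg=(0,0,0,0,1,1,1)
step 2: output 1; order=[0,1]; indeg=(0,0,0,0,1,1,1)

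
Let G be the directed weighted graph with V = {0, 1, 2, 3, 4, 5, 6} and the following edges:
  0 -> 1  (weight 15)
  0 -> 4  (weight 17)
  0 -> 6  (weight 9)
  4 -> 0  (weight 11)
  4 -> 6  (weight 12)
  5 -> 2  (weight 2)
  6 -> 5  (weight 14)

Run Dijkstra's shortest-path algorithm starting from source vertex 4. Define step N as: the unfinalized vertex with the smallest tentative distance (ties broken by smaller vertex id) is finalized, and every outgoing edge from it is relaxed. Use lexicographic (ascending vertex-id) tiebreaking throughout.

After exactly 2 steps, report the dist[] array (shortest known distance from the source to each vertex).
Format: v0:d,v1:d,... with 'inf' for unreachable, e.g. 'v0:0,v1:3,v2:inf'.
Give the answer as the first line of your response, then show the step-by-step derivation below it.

v0:11,v1:26,v2:inf,v3:inf,v4:0,v5:inf,v6:12

step 1: dist = v0:11,v1:inf,v2:inf,v3:inf,v4:0,v5:inf,v6:12
step 2: dist = v0:11,v1:26,v2:inf,v3:inf,v4:0,v5:inf,v6:12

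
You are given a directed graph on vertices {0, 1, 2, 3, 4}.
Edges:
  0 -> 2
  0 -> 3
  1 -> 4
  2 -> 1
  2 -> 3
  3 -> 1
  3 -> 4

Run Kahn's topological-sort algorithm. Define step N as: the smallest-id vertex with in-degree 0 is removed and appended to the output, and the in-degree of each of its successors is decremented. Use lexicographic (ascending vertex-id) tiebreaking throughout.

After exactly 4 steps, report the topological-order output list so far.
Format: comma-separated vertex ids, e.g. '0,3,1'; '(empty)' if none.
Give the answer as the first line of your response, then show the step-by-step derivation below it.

0,2,3,1

step 1: output 0; order=[0]; indeg=(0,2,0,1,2)
step 2: output 2; order=[0,2]; indeg=(0,1,0,0,2)
step 3: output 3; order=[0,2,3]; indeg=(0,0,0,0,1)
step 4: output 1; order=[0,2,3,1]; indeg=(0,0,0,0,0)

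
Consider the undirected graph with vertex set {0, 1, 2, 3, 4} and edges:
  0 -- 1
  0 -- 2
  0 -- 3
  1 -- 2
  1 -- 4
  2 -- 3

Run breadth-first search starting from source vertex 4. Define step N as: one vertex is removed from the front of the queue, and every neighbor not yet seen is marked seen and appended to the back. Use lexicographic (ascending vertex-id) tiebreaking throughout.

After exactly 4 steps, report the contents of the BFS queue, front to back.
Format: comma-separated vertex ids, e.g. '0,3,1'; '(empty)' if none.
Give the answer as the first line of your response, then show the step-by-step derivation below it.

3

step 1: dequeue 4; queue=[1]; order=4
step 2: dequeue 1; queue=[0,2]; order=4,1
step 3: dequeue 0; queue=[2,3]; order=4,1,0
step 4: dequeue 2; queue=[3]; order=4,1,0,2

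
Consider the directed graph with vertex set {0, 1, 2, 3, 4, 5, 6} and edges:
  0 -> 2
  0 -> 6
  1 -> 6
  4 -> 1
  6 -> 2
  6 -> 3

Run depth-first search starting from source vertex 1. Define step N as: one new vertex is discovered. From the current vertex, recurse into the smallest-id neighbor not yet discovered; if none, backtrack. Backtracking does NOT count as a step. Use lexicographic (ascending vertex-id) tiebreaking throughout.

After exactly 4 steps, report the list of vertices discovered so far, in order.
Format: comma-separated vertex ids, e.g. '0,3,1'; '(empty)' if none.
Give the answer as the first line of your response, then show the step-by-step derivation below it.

1,6,2,3

step 1: discover 1; path=1; order=1
step 2: discover 6; path=1>6; order=1,6
step 3: discover 2; path=1>6>2; order=1,6,2
step 4: discover 3; path=1>6>3; order=1,6,2,3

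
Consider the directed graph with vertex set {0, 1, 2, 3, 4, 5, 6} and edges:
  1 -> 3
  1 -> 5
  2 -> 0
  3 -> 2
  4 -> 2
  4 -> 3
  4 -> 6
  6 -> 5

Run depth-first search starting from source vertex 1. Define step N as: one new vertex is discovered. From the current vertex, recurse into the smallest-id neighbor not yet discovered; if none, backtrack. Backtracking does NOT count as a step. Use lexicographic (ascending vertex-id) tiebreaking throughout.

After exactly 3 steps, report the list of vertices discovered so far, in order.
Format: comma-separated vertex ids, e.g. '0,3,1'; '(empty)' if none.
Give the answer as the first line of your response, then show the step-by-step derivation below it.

1,3,2

step 1: discover 1; path=1; order=1
step 2: discover 3; path=1>3; order=1,3
step 3: discover 2; path=1>3>2; order=1,3,2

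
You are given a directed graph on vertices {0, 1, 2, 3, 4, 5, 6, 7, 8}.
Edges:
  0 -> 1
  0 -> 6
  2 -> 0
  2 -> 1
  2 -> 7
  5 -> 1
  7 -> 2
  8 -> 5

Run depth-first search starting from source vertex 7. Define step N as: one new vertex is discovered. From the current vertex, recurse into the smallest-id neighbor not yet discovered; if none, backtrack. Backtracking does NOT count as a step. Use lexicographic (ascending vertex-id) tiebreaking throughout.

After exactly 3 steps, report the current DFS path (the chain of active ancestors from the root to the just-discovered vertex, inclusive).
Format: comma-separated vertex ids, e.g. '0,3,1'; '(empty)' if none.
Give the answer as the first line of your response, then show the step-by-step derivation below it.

7,2,0

step 1: discover 7; path=7; order=7
step 2: discover 2; path=7>2; order=7,2
step 3: discover 0; path=7>2>0; order=7,2,0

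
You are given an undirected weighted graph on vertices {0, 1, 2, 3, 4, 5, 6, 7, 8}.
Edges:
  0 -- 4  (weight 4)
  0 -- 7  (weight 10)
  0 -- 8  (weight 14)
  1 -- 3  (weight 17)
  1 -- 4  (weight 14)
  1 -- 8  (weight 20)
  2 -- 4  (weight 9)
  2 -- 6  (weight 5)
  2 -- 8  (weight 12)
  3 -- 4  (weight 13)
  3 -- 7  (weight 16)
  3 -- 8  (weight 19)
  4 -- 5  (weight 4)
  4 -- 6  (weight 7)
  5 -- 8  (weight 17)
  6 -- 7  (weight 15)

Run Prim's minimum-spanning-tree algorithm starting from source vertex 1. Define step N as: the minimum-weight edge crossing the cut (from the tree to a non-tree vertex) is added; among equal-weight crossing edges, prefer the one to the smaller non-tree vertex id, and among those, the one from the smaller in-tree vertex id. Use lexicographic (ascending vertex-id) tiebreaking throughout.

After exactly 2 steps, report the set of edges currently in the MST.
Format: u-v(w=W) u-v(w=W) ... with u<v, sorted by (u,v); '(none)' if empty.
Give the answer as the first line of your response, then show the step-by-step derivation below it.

0-4(w=4) 1-4(w=14)

step 1: add edge 1-4 (w=14); MST = {1-4(w=14)}
step 2: add edge 0-4 (w=4); MST = {0-4(w=4) 1-4(w=14)}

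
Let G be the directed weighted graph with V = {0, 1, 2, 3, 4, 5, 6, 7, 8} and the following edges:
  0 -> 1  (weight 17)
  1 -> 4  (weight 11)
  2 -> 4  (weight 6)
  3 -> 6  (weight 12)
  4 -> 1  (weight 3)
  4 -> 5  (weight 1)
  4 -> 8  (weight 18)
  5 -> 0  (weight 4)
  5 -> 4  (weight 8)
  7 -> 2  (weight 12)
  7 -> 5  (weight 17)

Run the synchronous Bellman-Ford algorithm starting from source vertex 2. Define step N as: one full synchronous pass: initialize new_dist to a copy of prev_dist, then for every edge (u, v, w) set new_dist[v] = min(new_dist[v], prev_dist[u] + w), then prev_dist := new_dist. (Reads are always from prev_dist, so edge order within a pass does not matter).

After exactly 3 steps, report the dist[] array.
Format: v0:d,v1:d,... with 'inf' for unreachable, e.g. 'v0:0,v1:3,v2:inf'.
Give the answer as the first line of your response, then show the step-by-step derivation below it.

v0:11,v1:9,v2:0,v3:inf,v4:6,v5:7,v6:inf,v7:inf,v8:24

step 1: dist = v0:inf,v1:inf,v2:0,v3:inf,v4:6,v5:inf,v6:inf,v7:inf,v8:inf
step 2: dist = v0:inf,v1:9,v2:0,v3:inf,v4:6,v5:7,v6:inf,v7:inf,v8:24
step 3: dist = v0:11,v1:9,v2:0,v3:inf,v4:6,v5:7,v6:inf,v7:inf,v8:24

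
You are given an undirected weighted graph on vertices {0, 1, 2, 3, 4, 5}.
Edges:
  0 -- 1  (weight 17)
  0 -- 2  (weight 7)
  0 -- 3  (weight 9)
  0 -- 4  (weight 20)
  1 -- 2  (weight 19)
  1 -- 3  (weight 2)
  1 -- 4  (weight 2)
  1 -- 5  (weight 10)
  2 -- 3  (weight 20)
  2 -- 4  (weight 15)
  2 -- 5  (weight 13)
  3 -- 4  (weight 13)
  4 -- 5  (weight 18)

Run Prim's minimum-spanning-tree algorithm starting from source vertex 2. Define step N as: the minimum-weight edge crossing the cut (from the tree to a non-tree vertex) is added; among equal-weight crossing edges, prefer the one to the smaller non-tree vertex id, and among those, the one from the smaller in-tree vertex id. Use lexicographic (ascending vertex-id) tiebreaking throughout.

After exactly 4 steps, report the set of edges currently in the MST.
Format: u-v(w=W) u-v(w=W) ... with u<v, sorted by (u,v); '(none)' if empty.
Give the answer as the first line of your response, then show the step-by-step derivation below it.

0-2(w=7) 0-3(w=9) 1-3(w=2) 1-4(w=2)

step 1: add edge 0-2 (w=7); MST = {0-2(w=7)}
step 2: add edge 0-3 (w=9); MST = {0-2(w=7) 0-3(w=9)}
step 3: add edge 1-3 (w=2); MST = {0-2(w=7) 0-3(w=9) 1-3(w=2)}
step 4: add edge 1-4 (w=2); MST = {0-2(w=7) 0-3(w=9) 1-3(w=2) 1-4(w=2)}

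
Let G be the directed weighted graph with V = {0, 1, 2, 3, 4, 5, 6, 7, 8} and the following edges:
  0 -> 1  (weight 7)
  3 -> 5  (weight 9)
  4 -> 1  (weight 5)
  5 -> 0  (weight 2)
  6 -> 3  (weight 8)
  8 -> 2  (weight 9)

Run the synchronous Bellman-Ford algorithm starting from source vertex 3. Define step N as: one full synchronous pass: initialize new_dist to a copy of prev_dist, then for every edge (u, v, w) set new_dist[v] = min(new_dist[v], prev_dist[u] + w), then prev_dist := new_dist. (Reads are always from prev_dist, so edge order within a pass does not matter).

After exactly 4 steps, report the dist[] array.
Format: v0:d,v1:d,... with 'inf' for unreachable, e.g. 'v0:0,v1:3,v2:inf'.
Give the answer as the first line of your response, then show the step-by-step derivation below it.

v0:11,v1:18,v2:inf,v3:0,v4:inf,v5:9,v6:inf,v7:inf,v8:inf

step 1: dist = v0:inf,v1:inf,v2:inf,v3:0,v4:inf,v5:9,v6:inf,v7:inf,v8:inf
step 2: dist = v0:11,v1:inf,v2:inf,v3:0,v4:inf,v5:9,v6:inf,v7:inf,v8:inf
step 3: dist = v0:11,v1:18,v2:inf,v3:0,v4:inf,v5:9,v6:inf,v7:inf,v8:inf
step 4: dist = v0:11,v1:18,v2:inf,v3:0,v4:inf,v5:9,v6:inf,v7:inf,v8:inf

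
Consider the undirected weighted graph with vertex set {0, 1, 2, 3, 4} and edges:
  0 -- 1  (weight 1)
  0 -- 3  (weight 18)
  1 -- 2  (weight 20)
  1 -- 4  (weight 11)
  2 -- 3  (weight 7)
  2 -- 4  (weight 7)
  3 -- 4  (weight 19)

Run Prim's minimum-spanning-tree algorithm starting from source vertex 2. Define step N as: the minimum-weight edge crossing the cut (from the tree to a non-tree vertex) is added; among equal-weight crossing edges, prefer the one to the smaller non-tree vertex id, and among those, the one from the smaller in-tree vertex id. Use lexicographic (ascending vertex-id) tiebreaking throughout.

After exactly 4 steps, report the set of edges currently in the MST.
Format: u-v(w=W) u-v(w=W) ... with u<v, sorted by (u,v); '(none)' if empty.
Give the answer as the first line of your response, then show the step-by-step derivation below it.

0-1(w=1) 1-4(w=11) 2-3(w=7) 2-4(w=7)

step 1: add edge 2-3 (w=7); MST = {2-3(w=7)}
step 2: add edge 2-4 (w=7); MST = {2-3(w=7) 2-4(w=7)}
step 3: add edge 1-4 (w=11); MST = {1-4(w=11) 2-3(w=7) 2-4(w=7)}
step 4: add edge 0-1 (w=1); MST = {0-1(w=1) 1-4(w=11) 2-3(w=7) 2-4(w=7)}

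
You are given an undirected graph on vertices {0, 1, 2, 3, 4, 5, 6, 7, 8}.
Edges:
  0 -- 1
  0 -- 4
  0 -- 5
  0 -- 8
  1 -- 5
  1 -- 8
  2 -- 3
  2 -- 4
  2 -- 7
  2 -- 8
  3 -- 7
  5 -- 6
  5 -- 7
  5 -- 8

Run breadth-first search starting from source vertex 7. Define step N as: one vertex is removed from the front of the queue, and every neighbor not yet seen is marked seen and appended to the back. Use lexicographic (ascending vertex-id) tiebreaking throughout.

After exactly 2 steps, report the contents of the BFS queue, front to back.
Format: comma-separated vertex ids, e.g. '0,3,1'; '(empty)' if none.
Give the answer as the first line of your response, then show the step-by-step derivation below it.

3,5,4,8

step 1: dequeue 7; queue=[2,3,5]; order=7
step 2: dequeue 2; queue=[3,5,4,8]; order=7,2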